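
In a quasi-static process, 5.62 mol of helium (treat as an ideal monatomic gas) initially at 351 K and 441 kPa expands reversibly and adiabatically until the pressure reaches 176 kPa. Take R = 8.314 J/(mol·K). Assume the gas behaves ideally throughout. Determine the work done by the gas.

7560 J

V₁ = nRT₁/P₁ = 5.62×8.314×351/441 = 37.2 L.
Adiabatic: T₂/T₁ = (P₂/P₁)^((γ−1)/γ) ⇒ T₂ = 351×(0.399)^0.400 = 243 K; V₂ = 64.5 L.
ΔU = nCvΔT = 5.62×12.5×(243−351) = -7560 J.
Q = 0 for an adiabatic process, so W = −ΔU = 7560 J.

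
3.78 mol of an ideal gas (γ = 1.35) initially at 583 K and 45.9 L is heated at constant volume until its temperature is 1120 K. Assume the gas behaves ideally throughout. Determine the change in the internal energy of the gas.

48200 J

P₁ = nRT₁/V₁ = 3.78×8.314×583/45.9 = 399 kPa.
Isochoric: V stays 45.9 L; P/T = const ⇒ T₂ = 1120 K, P₂ = 767 kPa.
For an ideal gas ΔU = nCvΔT with Cv = R/(γ−1) = 23.8 J/(mol·K).
ΔU = 3.78×23.8×(1120−583) = 48200 J.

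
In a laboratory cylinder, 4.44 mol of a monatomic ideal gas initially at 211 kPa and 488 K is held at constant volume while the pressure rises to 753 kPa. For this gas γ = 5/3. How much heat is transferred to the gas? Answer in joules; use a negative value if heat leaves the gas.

V₁ = nRT₁/P₁ = 4.44×8.314×488/211 = 85.4 L.
Isochoric: V stays 85.4 L; P/T = const ⇒ T₂ = 1740 K, P₂ = 753 kPa.
W = 0 (no volume change).
ΔU = nCvΔT = 4.44×12.5×(1740−488) = 69400 J.
Q = ΔU = 69400 J.

69400 J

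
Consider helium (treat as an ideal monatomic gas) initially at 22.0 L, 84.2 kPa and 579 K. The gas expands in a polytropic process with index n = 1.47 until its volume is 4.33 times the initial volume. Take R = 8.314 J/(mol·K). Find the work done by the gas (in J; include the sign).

n = P₁V₁/(RT₁) = 84.2×22.0/(8.314×579) = 0.385 mol.
Polytropic n=1.47: T₂ = T₁(V₁/V₂)^(n−1) = 579×(0.231)^0.47 = 291 K; P₂ = P₁(V₁/V₂)^n = 9.77 kPa.
W = (P₁V₁−P₂V₂)/(n−1) = (84.2×22.0−9.77×95.3)/0.47 = 1960 J.

1960 J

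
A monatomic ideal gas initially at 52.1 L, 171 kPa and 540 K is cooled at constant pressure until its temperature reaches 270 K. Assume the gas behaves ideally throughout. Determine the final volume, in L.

Isobaric: P stays 171 kPa; V/T = const ⇒ T₂ = 270 K, V₂ = 26.1 L.

26.1 L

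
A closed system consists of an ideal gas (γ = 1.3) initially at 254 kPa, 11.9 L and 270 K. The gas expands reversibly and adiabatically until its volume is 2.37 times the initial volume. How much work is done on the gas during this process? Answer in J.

-2300 J

n = P₁V₁/(RT₁) = 254×11.9/(8.314×270) = 1.35 mol.
Adiabatic: TV^(γ−1) = const ⇒ T₂ = 270×(0.422)^0.300 = 208 K; PV^γ = const ⇒ P₂ = 82.7 kPa.
ΔU = nCvΔT = 1.35×27.7×(208−270) = -2300 J.
Q = 0 for an adiabatic process, so W = −ΔU = 2300 J.
Work done on the gas = −W_by = -2300 J.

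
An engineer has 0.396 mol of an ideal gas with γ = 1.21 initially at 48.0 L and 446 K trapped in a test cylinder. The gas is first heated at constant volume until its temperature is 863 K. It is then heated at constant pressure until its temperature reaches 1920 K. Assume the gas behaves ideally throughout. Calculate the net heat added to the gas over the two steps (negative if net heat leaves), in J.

P₁ = nRT₁/V₁ = 0.396×8.314×446/48.0 = 30.6 kPa.
Step 1 — Isochoric: V stays 48.0 L; P/T = const ⇒ T₂ = 863 K, P₂ = 59.2 kPa.
W = 0 (no volume change).
ΔU = nCvΔT = 0.396×39.6×(863−446) = 6540 J.
Q = ΔU = 6540 J.
State after step 1: P = 59.2 kPa, V = 48.0 L, T = 863 K.
Step 2 — Isobaric: P stays 59.2 kPa; V/T = const ⇒ T₂ = 1920 K, V₂ = 107 L.
W = PΔV = 59.2×(107−48.0) kPa·L = 3480 J.
ΔU = nCvΔT = 0.396×39.6×(1920−863) = 16600 J.
Q = ΔU + W = nCpΔT = 20100 J.
Net over both steps: W = 3480 J, Q = 26600 J, ΔU = 23100 J.

26600 J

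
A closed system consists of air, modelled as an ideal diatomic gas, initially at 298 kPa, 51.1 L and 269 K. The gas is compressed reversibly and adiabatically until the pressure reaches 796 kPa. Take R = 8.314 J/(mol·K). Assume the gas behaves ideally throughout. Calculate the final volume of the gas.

25.3 L

Adiabatic: T₂/T₁ = (P₂/P₁)^((γ−1)/γ) ⇒ T₂ = 269×(2.67)^0.286 = 356 K; V₂ = 25.3 L.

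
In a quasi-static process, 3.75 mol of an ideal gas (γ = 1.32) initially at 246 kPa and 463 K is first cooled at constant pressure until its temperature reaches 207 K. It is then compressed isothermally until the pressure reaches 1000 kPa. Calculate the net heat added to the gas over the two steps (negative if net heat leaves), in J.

V₁ = nRT₁/P₁ = 3.75×8.314×463/246 = 58.7 L.
Step 1 — Isobaric: P stays 246 kPa; V/T = const ⇒ T₂ = 207 K, V₂ = 26.2 L.
W = PΔV = 246×(26.2−58.7) kPa·L = -7980 J.
ΔU = nCvΔT = 3.75×26.0×(207−463) = -24900 J.
Q = ΔU + W = nCpΔT = -32900 J.
State after step 1: P = 246 kPa, V = 26.2 L, T = 207 K.
Step 2 — Isothermal: T stays 207 K; PV = const ⇒ V₂ = 6.45 L, P₂ = 1000 kPa.
ΔU = 0 (ideal gas, T constant).
W = nRT ln(V₂/V₁) = 3.75×8.314×207×ln(0.246) = -9050 J.
Q = ΔU + W = -9050 J.
Net over both steps: W = -17000 J, Q = -42000 J, ΔU = -24900 J.

-42000 J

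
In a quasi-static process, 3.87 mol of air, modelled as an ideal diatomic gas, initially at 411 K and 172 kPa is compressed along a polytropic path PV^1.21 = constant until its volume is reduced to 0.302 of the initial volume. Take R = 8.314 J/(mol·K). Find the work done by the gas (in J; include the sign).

-18000 J

V₁ = nRT₁/P₁ = 3.87×8.314×411/172 = 76.9 L.
Polytropic n=1.21: T₂ = T₁(V₁/V₂)^(n−1) = 411×(3.31)^0.21 = 528 K; P₂ = P₁(V₁/V₂)^n = 732 kPa.
W = (P₁V₁−P₂V₂)/(n−1) = (172×76.9−732×23.2)/0.21 = -18000 J.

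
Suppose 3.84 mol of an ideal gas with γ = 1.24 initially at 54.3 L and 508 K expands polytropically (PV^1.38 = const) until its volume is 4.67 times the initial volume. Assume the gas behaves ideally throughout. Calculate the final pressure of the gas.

35.6 kPa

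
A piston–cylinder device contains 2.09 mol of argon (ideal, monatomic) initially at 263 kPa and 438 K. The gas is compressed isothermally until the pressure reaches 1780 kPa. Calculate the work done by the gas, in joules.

-14600 J

V₁ = nRT₁/P₁ = 2.09×8.314×438/263 = 28.9 L.
Isothermal: T stays 438 K; PV = const ⇒ V₂ = 4.28 L, P₂ = 1780 kPa.
W = nRT ln(V₂/V₁) = 2.09×8.314×438×ln(0.148) = -14600 J.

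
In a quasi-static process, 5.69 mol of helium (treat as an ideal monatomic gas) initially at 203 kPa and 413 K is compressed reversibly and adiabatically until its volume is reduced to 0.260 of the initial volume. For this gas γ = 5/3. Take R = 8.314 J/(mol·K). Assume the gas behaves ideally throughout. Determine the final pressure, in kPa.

1920 kPa

V₁ = nRT₁/P₁ = 5.69×8.314×413/203 = 96.2 L.
Adiabatic: TV^(γ−1) = const ⇒ T₂ = 413×(3.85)^0.667 = 1010 K; PV^γ = const ⇒ P₂ = 1920 kPa.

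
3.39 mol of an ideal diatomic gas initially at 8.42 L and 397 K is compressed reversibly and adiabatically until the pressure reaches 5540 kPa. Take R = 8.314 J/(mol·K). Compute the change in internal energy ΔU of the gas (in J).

14100 J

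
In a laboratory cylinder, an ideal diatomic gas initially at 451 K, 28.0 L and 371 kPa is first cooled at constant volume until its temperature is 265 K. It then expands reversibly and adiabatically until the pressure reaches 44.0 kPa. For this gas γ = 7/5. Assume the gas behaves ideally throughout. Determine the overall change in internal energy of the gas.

n = P₁V₁/(RT₁) = 371×28.0/(8.314×451) = 2.77 mol.
Step 1 — Isochoric: V stays 28.0 L; P/T = const ⇒ T₂ = 265 K, P₂ = 218 kPa.
W = 0 (no volume change).
ΔU = nCvΔT = 2.77×20.8×(265−451) = -10700 J.
Q = ΔU = -10700 J.
State after step 1: P = 218 kPa, V = 28.0 L, T = 265 K.
Step 2 — Adiabatic: T₂/T₁ = (P₂/P₁)^((γ−1)/γ) ⇒ T₂ = 265×(0.202)^0.286 = 168 K; V₂ = 87.8 L.
ΔU = nCvΔT = 2.77×20.8×(168−265) = -5600 J.
Q = 0 for an adiabatic process, so W = −ΔU = 5600 J.
Net over both steps: W = 5600 J, Q = -10700 J, ΔU = -16300 J.

-16300 J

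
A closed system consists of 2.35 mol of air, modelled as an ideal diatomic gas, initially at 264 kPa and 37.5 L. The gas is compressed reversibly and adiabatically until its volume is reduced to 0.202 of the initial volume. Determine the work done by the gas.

T₁ = P₁V₁/(nR) = 264×37.5/(2.35×8.314) = 507 K.
Adiabatic: TV^(γ−1) = const ⇒ T₂ = 507×(4.95)^0.400 = 961 K; PV^γ = const ⇒ P₂ = 2480 kPa.
ΔU = nCvΔT = 2.35×20.8×(961−507) = 22200 J.
Q = 0 for an adiabatic process, so W = −ΔU = -22200 J.

-22200 J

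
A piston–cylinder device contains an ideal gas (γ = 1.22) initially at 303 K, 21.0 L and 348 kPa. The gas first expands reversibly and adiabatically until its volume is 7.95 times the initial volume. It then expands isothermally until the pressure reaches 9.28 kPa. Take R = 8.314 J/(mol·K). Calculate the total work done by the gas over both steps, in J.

n = P₁V₁/(RT₁) = 348×21.0/(8.314×303) = 2.90 mol.
Step 1 — Adiabatic: TV^(γ−1) = const ⇒ T₂ = 303×(0.126)^0.220 = 192 K; PV^γ = const ⇒ P₂ = 27.7 kPa.
ΔU = nCvΔT = 2.90×37.8×(192−303) = -12200 J.
Q = 0 for an adiabatic process, so W = −ΔU = 12200 J.
State after step 1: P = 27.7 kPa, V = 167 L, T = 192 K.
Step 2 — Isothermal: T stays 192 K; PV = const ⇒ V₂ = 499 L, P₂ = 9.28 kPa.
ΔU = 0 (ideal gas, T constant).
W = nRT ln(V₂/V₁) = 2.90×8.314×192×ln(2.99) = 5070 J.
Q = ΔU + W = 5070 J.
Net over both steps: W = 17200 J, Q = 5070 J, ΔU = -12200 J.

17200 J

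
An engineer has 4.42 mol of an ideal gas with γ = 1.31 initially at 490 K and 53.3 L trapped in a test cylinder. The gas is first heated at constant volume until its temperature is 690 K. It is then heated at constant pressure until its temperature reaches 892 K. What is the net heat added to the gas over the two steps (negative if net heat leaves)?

55100 J

P₁ = nRT₁/V₁ = 4.42×8.314×490/53.3 = 338 kPa.
Step 1 — Isochoric: V stays 53.3 L; P/T = const ⇒ T₂ = 690 K, P₂ = 476 kPa.
W = 0 (no volume change).
ΔU = nCvΔT = 4.42×26.8×(690−490) = 23700 J.
Q = ΔU = 23700 J.
State after step 1: P = 476 kPa, V = 53.3 L, T = 690 K.
Step 2 — Isobaric: P stays 476 kPa; V/T = const ⇒ T₂ = 892 K, V₂ = 68.9 L.
W = PΔV = 476×(68.9−53.3) kPa·L = 7420 J.
ΔU = nCvΔT = 4.42×26.8×(892−690) = 23900 J.
Q = ΔU + W = nCpΔT = 31400 J.
Net over both steps: W = 7420 J, Q = 55100 J, ΔU = 47700 J.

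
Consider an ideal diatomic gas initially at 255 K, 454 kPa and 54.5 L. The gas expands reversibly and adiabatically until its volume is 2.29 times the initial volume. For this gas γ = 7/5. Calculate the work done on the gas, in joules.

-17400 J

n = P₁V₁/(RT₁) = 454×54.5/(8.314×255) = 11.7 mol.
Adiabatic: TV^(γ−1) = const ⇒ T₂ = 255×(0.437)^0.400 = 183 K; PV^γ = const ⇒ P₂ = 142 kPa.
ΔU = nCvΔT = 11.7×20.8×(183−255) = -17400 J.
Q = 0 for an adiabatic process, so W = −ΔU = 17400 J.
Work done on the gas = −W_by = -17400 J.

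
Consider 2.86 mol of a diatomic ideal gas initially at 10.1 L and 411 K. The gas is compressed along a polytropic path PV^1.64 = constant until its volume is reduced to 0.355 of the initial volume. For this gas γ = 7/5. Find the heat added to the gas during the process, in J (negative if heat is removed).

P₁ = nRT₁/V₁ = 2.86×8.314×411/10.1 = 968 kPa.
Polytropic n=1.64: T₂ = T₁(V₁/V₂)^(n−1) = 411×(2.82)^0.64 = 797 K; P₂ = P₁(V₁/V₂)^n = 5290 kPa.
W = (P₁V₁−P₂V₂)/(n−1) = (968×10.1−5290×3.59)/0.64 = -14400 J.
ΔU = nCvΔT = 2.86×20.8×(797−411) = 23000 J.
Q = ΔU + W = 8610 J.

8610 J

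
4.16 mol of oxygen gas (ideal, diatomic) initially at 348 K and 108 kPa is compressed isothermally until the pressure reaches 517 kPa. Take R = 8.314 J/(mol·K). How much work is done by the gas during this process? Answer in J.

-18800 J

V₁ = nRT₁/P₁ = 4.16×8.314×348/108 = 111 L.
Isothermal: T stays 348 K; PV = const ⇒ V₂ = 23.3 L, P₂ = 517 kPa.
W = nRT ln(V₂/V₁) = 4.16×8.314×348×ln(0.209) = -18800 J.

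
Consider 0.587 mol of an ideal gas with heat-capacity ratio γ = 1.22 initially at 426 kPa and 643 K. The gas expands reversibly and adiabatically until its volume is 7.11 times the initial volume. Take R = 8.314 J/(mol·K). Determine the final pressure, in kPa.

38.9 kPa

V₁ = nRT₁/P₁ = 0.587×8.314×643/426 = 7.37 L.
Adiabatic: TV^(γ−1) = const ⇒ T₂ = 643×(0.141)^0.220 = 418 K; PV^γ = const ⇒ P₂ = 38.9 kPa.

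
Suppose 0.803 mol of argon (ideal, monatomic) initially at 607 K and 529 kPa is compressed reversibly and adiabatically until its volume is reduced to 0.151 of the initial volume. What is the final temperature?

2140 K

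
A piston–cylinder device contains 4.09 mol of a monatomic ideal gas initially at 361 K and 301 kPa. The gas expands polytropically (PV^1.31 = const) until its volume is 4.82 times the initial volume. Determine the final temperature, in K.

222 K

V₁ = nRT₁/P₁ = 4.09×8.314×361/301 = 40.8 L.
Polytropic n=1.31: T₂ = T₁(V₁/V₂)^(n−1) = 361×(0.207)^0.31 = 222 K; P₂ = P₁(V₁/V₂)^n = 38.4 kPa.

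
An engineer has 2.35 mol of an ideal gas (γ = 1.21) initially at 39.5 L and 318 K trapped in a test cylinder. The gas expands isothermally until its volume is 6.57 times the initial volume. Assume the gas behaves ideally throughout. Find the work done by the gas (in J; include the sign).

11700 J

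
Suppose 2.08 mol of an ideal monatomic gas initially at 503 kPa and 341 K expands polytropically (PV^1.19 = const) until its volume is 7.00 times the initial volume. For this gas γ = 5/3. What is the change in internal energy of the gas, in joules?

V₁ = nRT₁/P₁ = 2.08×8.314×341/503 = 11.7 L.
Polytropic n=1.19: T₂ = T₁(V₁/V₂)^(n−1) = 341×(0.143)^0.19 = 236 K; P₂ = P₁(V₁/V₂)^n = 49.6 kPa.
For an ideal gas ΔU = nCvΔT with Cv = (3/2)R = 12.5 J/(mol·K).
ΔU = 2.08×12.5×(236−341) = -2730 J.

-2730 J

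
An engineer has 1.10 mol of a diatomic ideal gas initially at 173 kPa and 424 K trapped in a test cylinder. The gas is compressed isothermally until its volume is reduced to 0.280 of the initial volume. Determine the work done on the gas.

4940 J

V₁ = nRT₁/P₁ = 1.10×8.314×424/173 = 22.4 L.
Isothermal: T stays 424 K; PV = const ⇒ V₂ = 6.28 L, P₂ = 618 kPa.
W = nRT ln(V₂/V₁) = 1.10×8.314×424×ln(0.280) = -4940 J.
Work done on the gas = −W_by = 4940 J.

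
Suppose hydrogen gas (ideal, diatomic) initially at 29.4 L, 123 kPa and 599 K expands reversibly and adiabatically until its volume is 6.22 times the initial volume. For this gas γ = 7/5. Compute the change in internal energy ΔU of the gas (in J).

-4690 J

n = P₁V₁/(RT₁) = 123×29.4/(8.314×599) = 0.726 mol.
Adiabatic: TV^(γ−1) = const ⇒ T₂ = 599×(0.161)^0.400 = 288 K; PV^γ = const ⇒ P₂ = 9.52 kPa.
For an ideal gas ΔU = nCvΔT with Cv = (5/2)R = 20.8 J/(mol·K).
ΔU = 0.726×20.8×(288−599) = -4690 J.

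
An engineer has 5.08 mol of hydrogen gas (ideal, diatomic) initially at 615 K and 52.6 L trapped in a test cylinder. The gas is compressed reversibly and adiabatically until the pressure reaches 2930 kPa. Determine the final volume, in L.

14.7 L

P₁ = nRT₁/V₁ = 5.08×8.314×615/52.6 = 494 kPa.
Adiabatic: T₂/T₁ = (P₂/P₁)^((γ−1)/γ) ⇒ T₂ = 615×(5.93)^0.286 = 1020 K; V₂ = 14.7 L.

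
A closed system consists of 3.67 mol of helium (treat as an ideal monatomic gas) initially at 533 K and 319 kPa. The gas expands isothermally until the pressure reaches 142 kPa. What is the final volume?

V₁ = nRT₁/P₁ = 3.67×8.314×533/319 = 51.0 L.
Isothermal: T stays 533 K; PV = const ⇒ V₂ = 115 L, P₂ = 142 kPa.

115 L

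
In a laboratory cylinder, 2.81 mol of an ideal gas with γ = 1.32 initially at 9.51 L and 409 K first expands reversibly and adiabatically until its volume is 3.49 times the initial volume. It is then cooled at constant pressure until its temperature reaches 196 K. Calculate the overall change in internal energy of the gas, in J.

P₁ = nRT₁/V₁ = 2.81×8.314×409/9.51 = 1000 kPa.
Step 1 — Adiabatic: TV^(γ−1) = const ⇒ T₂ = 409×(0.287)^0.320 = 274 K; PV^γ = const ⇒ P₂ = 193 kPa.
ΔU = nCvΔT = 2.81×26.0×(274−409) = -9840 J.
Q = 0 for an adiabatic process, so W = −ΔU = 9840 J.
State after step 1: P = 193 kPa, V = 33.2 L, T = 274 K.
Step 2 — Isobaric: P stays 193 kPa; V/T = const ⇒ T₂ = 196 K, V₂ = 23.7 L.
W = PΔV = 193×(23.7−33.2) kPa·L = -1830 J.
ΔU = nCvΔT = 2.81×26.0×(196−274) = -5710 J.
Q = ΔU + W = nCpΔT = -7530 J.
Net over both steps: W = 8020 J, Q = -7530 J, ΔU = -15600 J.

-15600 J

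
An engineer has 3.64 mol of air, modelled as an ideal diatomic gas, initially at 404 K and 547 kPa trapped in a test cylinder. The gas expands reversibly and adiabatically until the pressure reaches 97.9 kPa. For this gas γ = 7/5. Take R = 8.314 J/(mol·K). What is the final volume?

V₁ = nRT₁/P₁ = 3.64×8.314×404/547 = 22.4 L.
Adiabatic: T₂/T₁ = (P₂/P₁)^((γ−1)/γ) ⇒ T₂ = 404×(0.179)^0.286 = 247 K; V₂ = 76.4 L.

76.4 L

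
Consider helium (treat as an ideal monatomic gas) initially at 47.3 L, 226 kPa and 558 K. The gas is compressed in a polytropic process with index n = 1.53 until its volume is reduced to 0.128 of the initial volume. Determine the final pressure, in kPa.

5250 kPa

Polytropic n=1.53: T₂ = T₁(V₁/V₂)^(n−1) = 558×(7.81)^0.53 = 1660 K; P₂ = P₁(V₁/V₂)^n = 5250 kPa.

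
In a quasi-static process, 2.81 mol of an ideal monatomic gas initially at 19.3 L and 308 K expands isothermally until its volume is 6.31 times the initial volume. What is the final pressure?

P₁ = nRT₁/V₁ = 2.81×8.314×308/19.3 = 373 kPa.
Isothermal: T stays 308 K; PV = const ⇒ V₂ = 122 L, P₂ = 59.1 kPa.

59.1 kPa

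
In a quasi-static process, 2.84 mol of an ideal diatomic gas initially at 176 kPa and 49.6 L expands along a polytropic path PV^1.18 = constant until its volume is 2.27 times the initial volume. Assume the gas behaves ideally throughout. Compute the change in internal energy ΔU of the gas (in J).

-2990 J

T₁ = P₁V₁/(nR) = 176×49.6/(2.84×8.314) = 370 K.
Polytropic n=1.18: T₂ = T₁(V₁/V₂)^(n−1) = 370×(0.441)^0.18 = 319 K; P₂ = P₁(V₁/V₂)^n = 66.9 kPa.
For an ideal gas ΔU = nCvΔT with Cv = (5/2)R = 20.8 J/(mol·K).
ΔU = 2.84×20.8×(319−370) = -2990 J.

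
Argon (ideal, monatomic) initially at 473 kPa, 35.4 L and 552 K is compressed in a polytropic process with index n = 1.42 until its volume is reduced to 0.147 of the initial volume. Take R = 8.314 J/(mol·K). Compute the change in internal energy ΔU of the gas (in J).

31100 J

n = P₁V₁/(RT₁) = 473×35.4/(8.314×552) = 3.65 mol.
Polytropic n=1.42: T₂ = T₁(V₁/V₂)^(n−1) = 552×(6.80)^0.42 = 1230 K; P₂ = P₁(V₁/V₂)^n = 7200 kPa.
For an ideal gas ΔU = nCvΔT with Cv = (3/2)R = 12.5 J/(mol·K).
ΔU = 3.65×12.5×(1230−552) = 31100 J.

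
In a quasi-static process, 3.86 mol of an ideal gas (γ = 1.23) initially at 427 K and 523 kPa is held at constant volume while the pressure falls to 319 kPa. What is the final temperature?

260 K

V₁ = nRT₁/P₁ = 3.86×8.314×427/523 = 26.2 L.
Isochoric: V stays 26.2 L; P/T = const ⇒ T₂ = 260 K, P₂ = 319 kPa.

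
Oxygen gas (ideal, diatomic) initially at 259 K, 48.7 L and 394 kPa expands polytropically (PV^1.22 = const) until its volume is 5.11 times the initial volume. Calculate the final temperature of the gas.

181 K

Polytropic n=1.22: T₂ = T₁(V₁/V₂)^(n−1) = 259×(0.196)^0.22 = 181 K; P₂ = P₁(V₁/V₂)^n = 53.9 kPa.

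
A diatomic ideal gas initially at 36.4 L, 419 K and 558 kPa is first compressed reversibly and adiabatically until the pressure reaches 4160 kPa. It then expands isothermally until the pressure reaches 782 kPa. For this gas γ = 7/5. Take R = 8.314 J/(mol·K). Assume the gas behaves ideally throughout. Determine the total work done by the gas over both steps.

20900 J

n = P₁V₁/(RT₁) = 558×36.4/(8.314×419) = 5.83 mol.
Step 1 — Adiabatic: T₂/T₁ = (P₂/P₁)^((γ−1)/γ) ⇒ T₂ = 419×(7.46)^0.286 = 744 K; V₂ = 8.67 L.
ΔU = nCvΔT = 5.83×20.8×(744−419) = 39400 J.
Q = 0 for an adiabatic process, so W = −ΔU = -39400 J.
State after step 1: P = 4160 kPa, V = 8.67 L, T = 744 K.
Step 2 — Isothermal: T stays 744 K; PV = const ⇒ V₂ = 46.1 L, P₂ = 782 kPa.
ΔU = 0 (ideal gas, T constant).
W = nRT ln(V₂/V₁) = 5.83×8.314×744×ln(5.32) = 60300 J.
Q = ΔU + W = 60300 J.
Net over both steps: W = 20900 J, Q = 60300 J, ΔU = 39400 J.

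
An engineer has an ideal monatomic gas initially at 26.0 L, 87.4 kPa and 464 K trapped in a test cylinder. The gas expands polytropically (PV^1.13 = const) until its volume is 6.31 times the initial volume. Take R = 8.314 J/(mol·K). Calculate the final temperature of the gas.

Polytropic n=1.13: T₂ = T₁(V₁/V₂)^(n−1) = 464×(0.158)^0.13 = 365 K; P₂ = P₁(V₁/V₂)^n = 10.9 kPa.

365 K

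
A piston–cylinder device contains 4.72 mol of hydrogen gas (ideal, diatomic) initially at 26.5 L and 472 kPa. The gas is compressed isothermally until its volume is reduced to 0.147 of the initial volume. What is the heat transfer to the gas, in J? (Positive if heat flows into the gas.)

-24000 J

T₁ = P₁V₁/(nR) = 472×26.5/(4.72×8.314) = 319 K.
Isothermal: T stays 319 K; PV = const ⇒ V₂ = 3.90 L, P₂ = 3210 kPa.
ΔU = 0 (ideal gas, T constant).
W = nRT ln(V₂/V₁) = 4.72×8.314×319×ln(0.147) = -24000 J.
Q = ΔU + W = -24000 J.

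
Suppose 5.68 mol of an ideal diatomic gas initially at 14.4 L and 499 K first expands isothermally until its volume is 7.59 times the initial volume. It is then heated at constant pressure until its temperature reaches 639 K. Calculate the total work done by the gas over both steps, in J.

54400 J

P₁ = nRT₁/V₁ = 5.68×8.314×499/14.4 = 1640 kPa.
Step 1 — Isothermal: T stays 499 K; PV = const ⇒ V₂ = 109 L, P₂ = 216 kPa.
ΔU = 0 (ideal gas, T constant).
W = nRT ln(V₂/V₁) = 5.68×8.314×499×ln(7.59) = 47800 J.
Q = ΔU + W = 47800 J.
State after step 1: P = 216 kPa, V = 109 L, T = 499 K.
Step 2 — Isobaric: P stays 216 kPa; V/T = const ⇒ T₂ = 639 K, V₂ = 140 L.
W = PΔV = 216×(140−109) kPa·L = 6610 J.
ΔU = nCvΔT = 5.68×20.8×(639−499) = 16500 J.
Q = ΔU + W = nCpΔT = 23100 J.
Net over both steps: W = 54400 J, Q = 70900 J, ΔU = 16500 J.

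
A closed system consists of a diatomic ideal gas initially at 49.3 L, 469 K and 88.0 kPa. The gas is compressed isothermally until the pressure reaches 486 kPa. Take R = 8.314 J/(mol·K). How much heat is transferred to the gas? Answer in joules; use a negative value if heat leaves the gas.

-7410 J

n = P₁V₁/(RT₁) = 88.0×49.3/(8.314×469) = 1.11 mol.
Isothermal: T stays 469 K; PV = const ⇒ V₂ = 8.93 L, P₂ = 486 kPa.
ΔU = 0 (ideal gas, T constant).
W = nRT ln(V₂/V₁) = 1.11×8.314×469×ln(0.181) = -7410 J.
Q = ΔU + W = -7410 J.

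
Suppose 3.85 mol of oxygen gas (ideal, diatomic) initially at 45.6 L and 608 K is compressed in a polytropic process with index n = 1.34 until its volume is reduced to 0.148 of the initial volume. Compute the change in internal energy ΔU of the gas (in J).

44500 J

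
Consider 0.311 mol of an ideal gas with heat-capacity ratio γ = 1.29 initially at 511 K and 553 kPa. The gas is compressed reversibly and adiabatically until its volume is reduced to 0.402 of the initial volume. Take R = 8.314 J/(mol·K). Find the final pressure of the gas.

V₁ = nRT₁/P₁ = 0.311×8.314×511/553 = 2.39 L.
Adiabatic: TV^(γ−1) = const ⇒ T₂ = 511×(2.49)^0.290 = 666 K; PV^γ = const ⇒ P₂ = 1790 kPa.

1790 kPa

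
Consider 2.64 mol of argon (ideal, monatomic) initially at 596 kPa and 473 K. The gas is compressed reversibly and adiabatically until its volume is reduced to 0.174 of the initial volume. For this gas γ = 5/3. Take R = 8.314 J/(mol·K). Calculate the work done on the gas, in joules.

34400 J

V₁ = nRT₁/P₁ = 2.64×8.314×473/596 = 17.4 L.
Adiabatic: TV^(γ−1) = const ⇒ T₂ = 473×(5.75)^0.667 = 1520 K; PV^γ = const ⇒ P₂ = 11000 kPa.
ΔU = nCvΔT = 2.64×12.5×(1520−473) = 34400 J.
Q = 0 for an adiabatic process, so W = −ΔU = -34400 J.
Work done on the gas = −W_by = 34400 J.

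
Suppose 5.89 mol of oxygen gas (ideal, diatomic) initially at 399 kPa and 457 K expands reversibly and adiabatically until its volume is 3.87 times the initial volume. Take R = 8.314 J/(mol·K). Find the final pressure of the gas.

V₁ = nRT₁/P₁ = 5.89×8.314×457/399 = 56.1 L.
Adiabatic: TV^(γ−1) = const ⇒ T₂ = 457×(0.258)^0.400 = 266 K; PV^γ = const ⇒ P₂ = 60.0 kPa.

60.0 kPa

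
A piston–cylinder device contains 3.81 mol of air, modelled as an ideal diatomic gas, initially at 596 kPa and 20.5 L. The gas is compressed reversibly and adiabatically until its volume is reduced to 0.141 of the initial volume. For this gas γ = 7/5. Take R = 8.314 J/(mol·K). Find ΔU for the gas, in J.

T₁ = P₁V₁/(nR) = 596×20.5/(3.81×8.314) = 386 K.
Adiabatic: TV^(γ−1) = const ⇒ T₂ = 386×(7.09)^0.400 = 844 K; PV^γ = const ⇒ P₂ = 9250 kPa.
For an ideal gas ΔU = nCvΔT with Cv = (5/2)R = 20.8 J/(mol·K).
ΔU = 3.81×20.8×(844−386) = 36300 J.

36300 J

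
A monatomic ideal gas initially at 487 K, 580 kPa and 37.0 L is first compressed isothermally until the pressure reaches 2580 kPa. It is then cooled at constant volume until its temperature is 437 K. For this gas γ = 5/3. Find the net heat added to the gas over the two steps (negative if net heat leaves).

-35300 J

n = P₁V₁/(RT₁) = 580×37.0/(8.314×487) = 5.30 mol.
Step 1 — Isothermal: T stays 487 K; PV = const ⇒ V₂ = 8.32 L, P₂ = 2580 kPa.
ΔU = 0 (ideal gas, T constant).
W = nRT ln(V₂/V₁) = 5.30×8.314×487×ln(0.225) = -32000 J.
Q = ΔU + W = -32000 J.
State after step 1: P = 2580 kPa, V = 8.32 L, T = 487 K.
Step 2 — Isochoric: V stays 8.32 L; P/T = const ⇒ T₂ = 437 K, P₂ = 2320 kPa.
W = 0 (no volume change).
ΔU = nCvΔT = 5.30×12.5×(437−487) = -3300 J.
Q = ΔU = -3300 J.
Net over both steps: W = -32000 J, Q = -35300 J, ΔU = -3300 J.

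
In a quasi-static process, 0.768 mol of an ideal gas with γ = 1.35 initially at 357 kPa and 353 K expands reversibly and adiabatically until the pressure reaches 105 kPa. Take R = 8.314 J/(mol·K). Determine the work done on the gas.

-1750 J

V₁ = nRT₁/P₁ = 0.768×8.314×353/357 = 6.31 L.
Adiabatic: T₂/T₁ = (P₂/P₁)^((γ−1)/γ) ⇒ T₂ = 353×(0.294)^0.259 = 257 K; V₂ = 15.6 L.
ΔU = nCvΔT = 0.768×23.8×(257−353) = -1750 J.
Q = 0 for an adiabatic process, so W = −ΔU = 1750 J.
Work done on the gas = −W_by = -1750 J.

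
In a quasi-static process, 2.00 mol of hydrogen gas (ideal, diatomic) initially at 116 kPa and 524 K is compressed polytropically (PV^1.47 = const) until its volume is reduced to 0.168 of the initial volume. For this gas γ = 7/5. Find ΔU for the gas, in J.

V₁ = nRT₁/P₁ = 2.00×8.314×524/116 = 75.1 L.
Polytropic n=1.47: T₂ = T₁(V₁/V₂)^(n−1) = 524×(5.95)^0.47 = 1210 K; P₂ = P₁(V₁/V₂)^n = 1600 kPa.
For an ideal gas ΔU = nCvΔT with Cv = (5/2)R = 20.8 J/(mol·K).
ΔU = 2.00×20.8×(1210−524) = 28600 J.

28600 J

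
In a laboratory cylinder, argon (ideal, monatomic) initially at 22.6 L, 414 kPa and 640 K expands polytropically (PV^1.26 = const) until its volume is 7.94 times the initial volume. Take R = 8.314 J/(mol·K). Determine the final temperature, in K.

373 K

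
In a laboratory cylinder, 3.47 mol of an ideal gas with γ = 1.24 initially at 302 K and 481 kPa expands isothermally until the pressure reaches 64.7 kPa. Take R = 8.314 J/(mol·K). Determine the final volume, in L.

135 L

V₁ = nRT₁/P₁ = 3.47×8.314×302/481 = 18.1 L.
Isothermal: T stays 302 K; PV = const ⇒ V₂ = 135 L, P₂ = 64.7 kPa.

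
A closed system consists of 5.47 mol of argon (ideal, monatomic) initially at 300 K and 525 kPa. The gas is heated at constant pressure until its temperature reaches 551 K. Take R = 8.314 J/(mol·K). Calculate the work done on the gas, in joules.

-11400 J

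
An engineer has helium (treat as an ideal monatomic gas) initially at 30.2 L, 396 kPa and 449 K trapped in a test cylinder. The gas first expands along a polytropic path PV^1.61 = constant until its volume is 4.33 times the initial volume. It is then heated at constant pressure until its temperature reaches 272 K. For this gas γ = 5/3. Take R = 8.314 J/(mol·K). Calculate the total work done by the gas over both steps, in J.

n = P₁V₁/(RT₁) = 396×30.2/(8.314×449) = 3.20 mol.
Step 1 — Polytropic n=1.61: T₂ = T₁(V₁/V₂)^(n−1) = 449×(0.231)^0.61 = 184 K; P₂ = P₁(V₁/V₂)^n = 37.4 kPa.
W = (P₁V₁−P₂V₂)/(n−1) = (396×30.2−37.4×131)/0.61 = 11600 J.
ΔU = nCvΔT = 3.20×12.5×(184−449) = -10600 J.
Q = ΔU + W = 985 J.
State after step 1: P = 37.4 kPa, V = 131 L, T = 184 K.
Step 2 — Isobaric: P stays 37.4 kPa; V/T = const ⇒ T₂ = 272 K, V₂ = 194 L.
W = PΔV = 37.4×(194−131) kPa·L = 2350 J.
ΔU = nCvΔT = 3.20×12.5×(272−184) = 3530 J.
Q = ΔU + W = nCpΔT = 5880 J.
Net over both steps: W = 13900 J, Q = 6870 J, ΔU = -7070 J.

13900 J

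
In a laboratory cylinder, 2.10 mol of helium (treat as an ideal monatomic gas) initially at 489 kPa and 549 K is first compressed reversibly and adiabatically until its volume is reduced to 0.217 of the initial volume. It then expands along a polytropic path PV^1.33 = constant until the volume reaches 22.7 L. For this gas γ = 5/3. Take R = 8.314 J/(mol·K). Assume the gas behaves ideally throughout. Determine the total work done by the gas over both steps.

8710 J

V₁ = nRT₁/P₁ = 2.10×8.314×549/489 = 19.6 L.
Step 1 — Adiabatic: TV^(γ−1) = const ⇒ T₂ = 549×(4.61)^0.667 = 1520 K; PV^γ = const ⇒ P₂ = 6240 kPa.
ΔU = nCvΔT = 2.10×12.5×(1520−549) = 25400 J.
Q = 0 for an adiabatic process, so W = −ΔU = -25400 J.
State after step 1: P = 6240 kPa, V = 4.25 L, T = 1520 K.
Step 2 — Polytropic n=1.33: T₂ = T₁(V₁/V₂)^(n−1) = 1520×(0.187)^0.33 = 875 K; P₂ = P₁(V₁/V₂)^n = 673 kPa.
W = (P₁V₁−P₂V₂)/(n−1) = (6240×4.25−673×22.7)/0.33 = 34100 J.
ΔU = nCvΔT = 2.10×12.5×(875−1520) = -16900 J.
Q = ΔU + W = 17200 J.
Net over both steps: W = 8710 J, Q = 17200 J, ΔU = 8530 J.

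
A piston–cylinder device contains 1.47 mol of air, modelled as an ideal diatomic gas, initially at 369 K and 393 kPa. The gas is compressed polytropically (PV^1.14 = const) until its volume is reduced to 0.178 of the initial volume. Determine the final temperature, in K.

V₁ = nRT₁/P₁ = 1.47×8.314×369/393 = 11.5 L.
Polytropic n=1.14: T₂ = T₁(V₁/V₂)^(n−1) = 369×(5.62)^0.14 = 470 K; P₂ = P₁(V₁/V₂)^n = 2810 kPa.

470 K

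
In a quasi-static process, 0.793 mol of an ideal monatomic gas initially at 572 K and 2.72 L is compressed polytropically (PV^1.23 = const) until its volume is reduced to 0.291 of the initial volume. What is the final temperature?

P₁ = nRT₁/V₁ = 0.793×8.314×572/2.72 = 1390 kPa.
Polytropic n=1.23: T₂ = T₁(V₁/V₂)^(n−1) = 572×(3.44)^0.23 = 760 K; P₂ = P₁(V₁/V₂)^n = 6330 kPa.

760 K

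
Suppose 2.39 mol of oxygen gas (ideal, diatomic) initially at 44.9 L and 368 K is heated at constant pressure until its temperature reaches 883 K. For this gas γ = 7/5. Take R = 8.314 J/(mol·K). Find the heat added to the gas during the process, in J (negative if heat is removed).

35800 J

P₁ = nRT₁/V₁ = 2.39×8.314×368/44.9 = 163 kPa.
Isobaric: P stays 163 kPa; V/T = const ⇒ T₂ = 883 K, V₂ = 108 L.
W = PΔV = 163×(108−44.9) kPa·L = 10200 J.
ΔU = nCvΔT = 2.39×20.8×(883−368) = 25600 J.
Q = ΔU + W = nCpΔT = 35800 J.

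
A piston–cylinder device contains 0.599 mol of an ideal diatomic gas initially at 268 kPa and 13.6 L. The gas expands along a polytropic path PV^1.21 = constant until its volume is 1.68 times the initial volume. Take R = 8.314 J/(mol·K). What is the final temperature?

656 K

T₁ = P₁V₁/(nR) = 268×13.6/(0.599×8.314) = 732 K.
Polytropic n=1.21: T₂ = T₁(V₁/V₂)^(n−1) = 732×(0.595)^0.21 = 656 K; P₂ = P₁(V₁/V₂)^n = 143 kPa.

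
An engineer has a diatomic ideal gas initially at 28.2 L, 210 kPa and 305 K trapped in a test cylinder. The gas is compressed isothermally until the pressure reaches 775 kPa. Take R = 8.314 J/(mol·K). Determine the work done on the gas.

7730 J

n = P₁V₁/(RT₁) = 210×28.2/(8.314×305) = 2.34 mol.
Isothermal: T stays 305 K; PV = const ⇒ V₂ = 7.64 L, P₂ = 775 kPa.
W = nRT ln(V₂/V₁) = 2.34×8.314×305×ln(0.271) = -7730 J.
Work done on the gas = −W_by = 7730 J.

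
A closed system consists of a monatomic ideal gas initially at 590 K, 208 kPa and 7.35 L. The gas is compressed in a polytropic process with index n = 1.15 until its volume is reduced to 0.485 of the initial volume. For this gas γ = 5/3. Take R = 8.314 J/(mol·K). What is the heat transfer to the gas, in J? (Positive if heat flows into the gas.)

-906 J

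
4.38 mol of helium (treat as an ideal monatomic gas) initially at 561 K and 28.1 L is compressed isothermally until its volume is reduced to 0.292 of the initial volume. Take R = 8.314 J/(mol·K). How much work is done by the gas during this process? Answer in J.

P₁ = nRT₁/V₁ = 4.38×8.314×561/28.1 = 727 kPa.
Isothermal: T stays 561 K; PV = const ⇒ V₂ = 8.21 L, P₂ = 2490 kPa.
W = nRT ln(V₂/V₁) = 4.38×8.314×561×ln(0.292) = -25100 J.

-25100 J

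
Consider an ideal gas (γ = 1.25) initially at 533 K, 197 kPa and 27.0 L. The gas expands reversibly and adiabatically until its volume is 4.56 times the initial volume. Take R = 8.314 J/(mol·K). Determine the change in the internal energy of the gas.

n = P₁V₁/(RT₁) = 197×27.0/(8.314×533) = 1.20 mol.
Adiabatic: TV^(γ−1) = const ⇒ T₂ = 533×(0.219)^0.250 = 365 K; PV^γ = const ⇒ P₂ = 29.6 kPa.
For an ideal gas ΔU = nCvΔT with Cv = R/(γ−1) = 33.3 J/(mol·K).
ΔU = 1.20×33.3×(365−533) = -6720 J.

-6720 J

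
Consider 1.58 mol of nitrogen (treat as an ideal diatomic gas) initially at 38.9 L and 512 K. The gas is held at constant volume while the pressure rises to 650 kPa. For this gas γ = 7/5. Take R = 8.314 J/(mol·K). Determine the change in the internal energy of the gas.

P₁ = nRT₁/V₁ = 1.58×8.314×512/38.9 = 173 kPa.
Isochoric: V stays 38.9 L; P/T = const ⇒ T₂ = 1920 K, P₂ = 650 kPa.
For an ideal gas ΔU = nCvΔT with Cv = (5/2)R = 20.8 J/(mol·K).
ΔU = 1.58×20.8×(1920−512) = 46400 J.

46400 J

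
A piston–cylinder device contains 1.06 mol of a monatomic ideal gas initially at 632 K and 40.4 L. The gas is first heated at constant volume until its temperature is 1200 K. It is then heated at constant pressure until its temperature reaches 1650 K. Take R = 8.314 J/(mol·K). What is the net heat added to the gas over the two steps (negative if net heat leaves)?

P₁ = nRT₁/V₁ = 1.06×8.314×632/40.4 = 138 kPa.
Step 1 — Isochoric: V stays 40.4 L; P/T = const ⇒ T₂ = 1200 K, P₂ = 262 kPa.
W = 0 (no volume change).
ΔU = nCvΔT = 1.06×12.5×(1200−632) = 7510 J.
Q = ΔU = 7510 J.
State after step 1: P = 262 kPa, V = 40.4 L, T = 1200 K.
Step 2 — Isobaric: P stays 262 kPa; V/T = const ⇒ T₂ = 1650 K, V₂ = 55.5 L.
W = PΔV = 262×(55.5−40.4) kPa·L = 3970 J.
ΔU = nCvΔT = 1.06×12.5×(1650−1200) = 5950 J.
Q = ΔU + W = nCpΔT = 9910 J.
Net over both steps: W = 3970 J, Q = 17400 J, ΔU = 13500 J.

17400 J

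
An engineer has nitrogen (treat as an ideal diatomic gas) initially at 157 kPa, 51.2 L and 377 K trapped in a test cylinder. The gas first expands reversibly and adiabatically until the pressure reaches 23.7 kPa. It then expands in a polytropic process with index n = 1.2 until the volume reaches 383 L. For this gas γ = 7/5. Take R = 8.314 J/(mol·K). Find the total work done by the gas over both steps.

11300 J

n = P₁V₁/(RT₁) = 157×51.2/(8.314×377) = 2.56 mol.
Step 1 — Adiabatic: T₂/T₁ = (P₂/P₁)^((γ−1)/γ) ⇒ T₂ = 377×(0.151)^0.286 = 220 K; V₂ = 198 L.
ΔU = nCvΔT = 2.56×20.8×(220−377) = -8390 J.
Q = 0 for an adiabatic process, so W = −ΔU = 8390 J.
State after step 1: P = 23.7 kPa, V = 198 L, T = 220 K.
Step 2 — Polytropic n=1.2: T₂ = T₁(V₁/V₂)^(n−1) = 220×(0.516)^0.20 = 192 K; P₂ = P₁(V₁/V₂)^n = 10.7 kPa.
W = (P₁V₁−P₂V₂)/(n−1) = (23.7×198−10.7×383)/0.20 = 2900 J.
ΔU = nCvΔT = 2.56×20.8×(192−220) = -1450 J.
Q = ΔU + W = 1450 J.
Net over both steps: W = 11300 J, Q = 1450 J, ΔU = -9840 J.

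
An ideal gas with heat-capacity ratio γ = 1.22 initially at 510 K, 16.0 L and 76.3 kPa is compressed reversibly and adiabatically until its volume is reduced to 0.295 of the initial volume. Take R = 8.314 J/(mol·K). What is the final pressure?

338 kPa

Adiabatic: TV^(γ−1) = const ⇒ T₂ = 510×(3.39)^0.220 = 667 K; PV^γ = const ⇒ P₂ = 338 kPa.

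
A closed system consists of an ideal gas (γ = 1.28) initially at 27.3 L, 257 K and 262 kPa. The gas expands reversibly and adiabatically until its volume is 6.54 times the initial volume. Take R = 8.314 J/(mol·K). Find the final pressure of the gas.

Adiabatic: TV^(γ−1) = const ⇒ T₂ = 257×(0.153)^0.280 = 152 K; PV^γ = const ⇒ P₂ = 23.7 kPa.

23.7 kPa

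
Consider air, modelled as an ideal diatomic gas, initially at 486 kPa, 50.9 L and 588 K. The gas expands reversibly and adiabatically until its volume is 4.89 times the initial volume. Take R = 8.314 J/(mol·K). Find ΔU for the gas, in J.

-29100 J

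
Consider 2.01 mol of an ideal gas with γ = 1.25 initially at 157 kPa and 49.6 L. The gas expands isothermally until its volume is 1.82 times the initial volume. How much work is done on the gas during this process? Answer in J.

-4660 J

T₁ = P₁V₁/(nR) = 157×49.6/(2.01×8.314) = 466 K.
Isothermal: T stays 466 K; PV = const ⇒ V₂ = 90.3 L, P₂ = 86.3 kPa.
W = nRT ln(V₂/V₁) = 2.01×8.314×466×ln(1.82) = 4660 J.
Work done on the gas = −W_by = -4660 J.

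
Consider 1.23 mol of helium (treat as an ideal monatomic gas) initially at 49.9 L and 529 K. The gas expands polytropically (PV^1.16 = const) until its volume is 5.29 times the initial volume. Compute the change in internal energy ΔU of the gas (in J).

-1900 J

P₁ = nRT₁/V₁ = 1.23×8.314×529/49.9 = 108 kPa.
Polytropic n=1.16: T₂ = T₁(V₁/V₂)^(n−1) = 529×(0.189)^0.16 = 405 K; P₂ = P₁(V₁/V₂)^n = 15.7 kPa.
For an ideal gas ΔU = nCvΔT with Cv = (3/2)R = 12.5 J/(mol·K).
ΔU = 1.23×12.5×(405−529) = -1900 J.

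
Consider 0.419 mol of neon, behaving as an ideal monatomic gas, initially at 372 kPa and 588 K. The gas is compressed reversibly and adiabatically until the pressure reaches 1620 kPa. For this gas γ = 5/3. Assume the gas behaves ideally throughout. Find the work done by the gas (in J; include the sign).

-2460 J

V₁ = nRT₁/P₁ = 0.419×8.314×588/372 = 5.51 L.
Adiabatic: T₂/T₁ = (P₂/P₁)^((γ−1)/γ) ⇒ T₂ = 588×(4.35)^0.400 = 1060 K; V₂ = 2.28 L.
ΔU = nCvΔT = 0.419×12.5×(1060−588) = 2460 J.
Q = 0 for an adiabatic process, so W = −ΔU = -2460 J.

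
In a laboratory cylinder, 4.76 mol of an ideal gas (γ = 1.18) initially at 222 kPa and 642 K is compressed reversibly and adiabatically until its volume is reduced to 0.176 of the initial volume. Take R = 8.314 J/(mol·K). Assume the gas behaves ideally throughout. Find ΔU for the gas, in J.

V₁ = nRT₁/P₁ = 4.76×8.314×642/222 = 114 L.
Adiabatic: TV^(γ−1) = const ⇒ T₂ = 642×(5.68)^0.180 = 878 K; PV^γ = const ⇒ P₂ = 1720 kPa.
For an ideal gas ΔU = nCvΔT with Cv = R/(γ−1) = 46.2 J/(mol·K).
ΔU = 4.76×46.2×(878−642) = 51800 J.

51800 J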